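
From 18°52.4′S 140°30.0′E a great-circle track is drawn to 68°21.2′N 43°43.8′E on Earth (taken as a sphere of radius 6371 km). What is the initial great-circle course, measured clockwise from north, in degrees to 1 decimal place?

With φ₁ = -0.3294, φ₂ = 1.1930, Δλ = -1.6890 rad, the forward-azimuth formula gives
θ = atan2( sin Δλ cos φ₂ , cos φ₁ sin φ₂ − sin φ₁ cos φ₂ cos Δλ ) = atan2(-0.3663, 0.8654) = -22.94°.
Adding 360° brings this into [0°, 360°): 337.1°.

337.1°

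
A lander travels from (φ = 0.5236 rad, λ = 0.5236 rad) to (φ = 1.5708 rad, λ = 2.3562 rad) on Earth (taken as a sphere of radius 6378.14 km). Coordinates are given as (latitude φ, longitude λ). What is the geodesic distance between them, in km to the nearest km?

Let φ₁ = 0.5236 rad, φ₂ = 1.5708 rad, and Δλ = 1.8326 rad.
Haversine: a = sin²(Δφ/2) + cos φ₁ cos φ₂ sin²(Δλ/2) = 0.2500 + (0.8660)(-0.0000)(0.6294) = 0.25000.
Central angle c = 2·arcsin(√a) = 1.04720 rad.
Distance = R·c = 6378.14 × 1.0472 ≈ 6679 km.

6679 km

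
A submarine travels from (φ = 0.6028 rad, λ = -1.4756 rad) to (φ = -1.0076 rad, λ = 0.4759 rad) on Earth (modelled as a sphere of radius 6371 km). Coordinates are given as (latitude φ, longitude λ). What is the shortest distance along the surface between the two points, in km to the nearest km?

14455 km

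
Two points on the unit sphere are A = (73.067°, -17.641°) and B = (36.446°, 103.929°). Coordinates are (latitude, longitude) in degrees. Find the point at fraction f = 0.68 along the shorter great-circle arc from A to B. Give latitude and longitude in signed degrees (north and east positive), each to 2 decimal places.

The central angle between A and B is δ = 1.1089 rad.
With f = 0.68, the slerp weights are sin((1−f)δ)/sin δ = 0.3881 and sin(fδ)/sin δ = 0.7647.
Weighted sum of the unit vectors: (0.3881)·(0.2776,-0.0883,0.9566) + (0.7647)·(-0.1936,0.7808,0.5941) = (-0.0404, 0.5628, 0.8256).
Converting back: φ = atan2(z, √(x²+y²)) = 55.65°, λ = atan2(y, x) = 94.10°.

55.65°, 94.10°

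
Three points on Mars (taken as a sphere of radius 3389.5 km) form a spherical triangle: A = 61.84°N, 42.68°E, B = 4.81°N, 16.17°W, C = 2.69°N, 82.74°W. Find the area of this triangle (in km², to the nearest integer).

11255987 km²

Side lengths (central angles): a = 1.1596, b = 1.8048, c = 1.2480 rad; semiperimeter s = 2.1062.
By l'Huilier's theorem, tan(E/4) = √[tan(s/2) tan((s−a)/2) tan((s−b)/2) tan((s−c)/2)], giving spherical excess E = 0.9797 rad.
Area = E·R² = 0.9797 × (3389.5)² ≈ 11255987 km².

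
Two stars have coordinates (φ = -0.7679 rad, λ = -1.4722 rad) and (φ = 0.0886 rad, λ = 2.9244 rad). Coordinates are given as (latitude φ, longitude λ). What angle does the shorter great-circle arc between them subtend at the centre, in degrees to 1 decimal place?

106.5°

Let φ₁ = -0.7679 rad, φ₂ = 0.0886 rad, and Δλ = -1.8866 rad.
cos c = sin φ₁ sin φ₂ + cos φ₁ cos φ₂ cos Δλ = (-0.6946)(0.0885) + (0.7194)(0.9961)(-0.3106) = -0.28400,
so c = arccos(-0.28400) = 1.85876 rad.
So the angular separation is 106.5°.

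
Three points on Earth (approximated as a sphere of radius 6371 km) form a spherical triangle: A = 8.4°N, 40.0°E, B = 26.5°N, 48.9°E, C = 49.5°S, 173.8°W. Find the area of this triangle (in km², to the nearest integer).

30180880 km²

Side lengths (central angles): a = 2.4441, b = 2.2718, c = 0.3486 rad; semiperimeter s = 2.5322.
By l'Huilier's theorem, tan(E/4) = √[tan(s/2) tan((s−a)/2) tan((s−b)/2) tan((s−c)/2)], giving spherical excess E = 0.7436 rad.
Area = E·R² = 0.7436 × (6371)² ≈ 30180880 km².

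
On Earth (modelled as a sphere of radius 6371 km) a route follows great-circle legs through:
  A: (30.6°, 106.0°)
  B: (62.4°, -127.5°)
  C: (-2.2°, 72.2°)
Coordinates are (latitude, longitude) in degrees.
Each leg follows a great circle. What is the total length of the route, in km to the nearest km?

21758 km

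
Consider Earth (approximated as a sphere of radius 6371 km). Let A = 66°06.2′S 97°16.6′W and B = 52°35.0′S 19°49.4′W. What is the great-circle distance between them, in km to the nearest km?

4311 km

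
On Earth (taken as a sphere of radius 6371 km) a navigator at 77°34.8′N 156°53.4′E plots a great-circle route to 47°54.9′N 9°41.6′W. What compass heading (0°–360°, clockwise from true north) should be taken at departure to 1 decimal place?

348.9°

With φ₁ = 1.3540, φ₂ = 0.8363, Δλ = -2.9074 rad, the forward-azimuth formula gives
θ = atan2( sin Δλ cos φ₂ , cos φ₁ sin φ₂ − sin φ₁ cos φ₂ cos Δλ ) = atan2(-0.1555, 0.7963) = -11.05°.
Adding 360° brings this into [0°, 360°): 348.9°.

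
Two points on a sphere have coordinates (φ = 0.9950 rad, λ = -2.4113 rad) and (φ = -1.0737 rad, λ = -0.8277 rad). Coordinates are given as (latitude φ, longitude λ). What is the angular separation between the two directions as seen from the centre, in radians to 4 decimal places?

2.4047 rad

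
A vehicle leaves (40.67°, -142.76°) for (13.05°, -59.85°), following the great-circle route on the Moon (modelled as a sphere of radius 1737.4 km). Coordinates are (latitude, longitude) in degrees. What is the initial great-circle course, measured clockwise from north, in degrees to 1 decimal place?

84.5°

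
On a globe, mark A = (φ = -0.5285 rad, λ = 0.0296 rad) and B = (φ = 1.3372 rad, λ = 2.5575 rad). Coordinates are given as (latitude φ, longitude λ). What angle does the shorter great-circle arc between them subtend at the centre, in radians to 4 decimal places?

2.2836 rad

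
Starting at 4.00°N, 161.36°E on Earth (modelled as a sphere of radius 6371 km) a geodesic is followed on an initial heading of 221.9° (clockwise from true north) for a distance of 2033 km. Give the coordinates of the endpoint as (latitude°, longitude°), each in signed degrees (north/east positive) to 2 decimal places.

Angular distance δ = d/R = 2033/6371 = 0.31910 rad; initial bearing θ = 3.8729 rad.
sin φ₂ = sin φ₁ cos δ + cos φ₁ sin δ cos θ = (0.0698)(0.9495) + (0.9976)(0.3137)(-0.7443) = -0.1667, so φ₂ = -9.60°.
Δλ = atan2(sin θ sin δ cos φ₁, cos δ − sin φ₁ sin φ₂) = atan2(-0.2090, 0.9611) = -12.268°.
λ₂ = 161.360° − 12.268° = 149.09°.

-9.60°, 149.09°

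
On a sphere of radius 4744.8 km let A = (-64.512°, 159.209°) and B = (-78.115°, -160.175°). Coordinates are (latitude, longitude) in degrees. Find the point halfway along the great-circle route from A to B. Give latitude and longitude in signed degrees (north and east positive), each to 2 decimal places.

The central angle between A and B is δ = 0.3156 rad.
With f = 0.5, the slerp weights are sin((1−f)δ)/sin δ = 0.5063 and sin(fδ)/sin δ = 0.5063.
Weighted sum of the unit vectors: (0.5063)·(-0.4023,0.1527,-0.9027) + (0.5063)·(-0.1937,-0.0698,-0.9786) = (-0.3018, 0.0420, -0.9525).
Converting back: φ = atan2(z, √(x²+y²)) = -72.26°, λ = atan2(y, x) = 172.08°.

-72.26°, 172.08°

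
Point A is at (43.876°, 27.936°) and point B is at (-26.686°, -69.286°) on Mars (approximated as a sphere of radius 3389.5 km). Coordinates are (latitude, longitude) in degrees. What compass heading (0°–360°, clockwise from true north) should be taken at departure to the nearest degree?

254°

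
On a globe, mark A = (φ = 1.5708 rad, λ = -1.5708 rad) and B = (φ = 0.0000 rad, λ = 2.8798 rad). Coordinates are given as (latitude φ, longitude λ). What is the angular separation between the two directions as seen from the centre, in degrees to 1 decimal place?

With latitudes φ₁ = 90.000°, φ₂ = 0.000° and longitude difference Δλ = -104.999°:
Haversine: a = sin²(Δφ/2) + cos φ₁ cos φ₂ sin²(Δλ/2) = 0.5000 + (-0.0000)(1.0000)(0.6294) = 0.50000.
Central angle c = 2·arcsin(√a) = 1.57080 rad.
So the angular separation is 90.0°.

90.0°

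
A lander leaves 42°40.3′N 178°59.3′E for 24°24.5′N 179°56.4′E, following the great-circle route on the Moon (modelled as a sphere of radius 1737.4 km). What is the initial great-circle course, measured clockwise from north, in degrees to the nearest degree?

With φ₁ = 0.7448, φ₂ = 0.4260, Δλ = 0.0166 rad, the forward-azimuth formula gives
θ = atan2( sin Δλ cos φ₂ , cos φ₁ sin φ₂ − sin φ₁ cos φ₂ cos Δλ ) = atan2(0.0151, -0.3133) = 177.24°.
So the initial bearing is 177°.

177°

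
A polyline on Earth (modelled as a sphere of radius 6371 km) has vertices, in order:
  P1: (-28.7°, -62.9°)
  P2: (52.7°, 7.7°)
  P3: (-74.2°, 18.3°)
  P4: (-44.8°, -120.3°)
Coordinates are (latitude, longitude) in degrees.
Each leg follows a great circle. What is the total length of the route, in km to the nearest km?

31884 km

Leg P1→P2: central angle 1.7777 rad, distance 11325.8 km.
Leg P2→P3: central angle 2.2183 rad, distance 14133.1 km.
Leg P3→P4: central angle 1.0085 rad, distance 6425.5 km.
Total: 11325.8 + 14133.1 + 6425.5 ≈ 31884 km.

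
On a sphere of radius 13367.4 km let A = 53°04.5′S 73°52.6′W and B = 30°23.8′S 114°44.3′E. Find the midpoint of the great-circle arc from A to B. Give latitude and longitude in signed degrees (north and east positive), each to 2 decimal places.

The central angle between A and B is δ = 1.6789 rad.
With f = 0.5, the slerp weights are sin((1−f)δ)/sin δ = 0.7486 and sin(fδ)/sin δ = 0.7486.
Weighted sum of the unit vectors: (0.7486)·(0.1668,-0.5771,-0.7994) + (0.7486)·(-0.3610,0.7834,-0.5060) = (-0.1453, 0.1544, -0.9773).
Converting back: φ = atan2(z, √(x²+y²)) = -77.76°, λ = atan2(y, x) = 133.26°.

-77.76°, 133.26°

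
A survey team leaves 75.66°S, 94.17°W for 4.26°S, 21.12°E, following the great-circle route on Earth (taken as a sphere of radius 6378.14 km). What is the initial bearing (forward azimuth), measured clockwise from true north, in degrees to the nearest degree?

116°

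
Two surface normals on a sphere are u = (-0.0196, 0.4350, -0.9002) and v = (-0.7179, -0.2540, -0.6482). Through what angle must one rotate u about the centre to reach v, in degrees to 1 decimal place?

u·v = 0.4871; |u| = 1.0000, |v| = 1.0000.
cos θ = (u·v)/(|u||v|) = 0.4871, so θ = 60.9°.

60.9°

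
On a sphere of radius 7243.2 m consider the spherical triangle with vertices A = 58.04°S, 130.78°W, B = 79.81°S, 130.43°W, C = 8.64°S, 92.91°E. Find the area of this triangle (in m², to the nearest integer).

Side lengths (central angles): a = 1.5501, b = 1.8245, c = 0.3800 rad; semiperimeter s = 1.8773.
By l'Huilier's theorem, tan(E/4) = √[tan(s/2) tan((s−a)/2) tan((s−b)/2) tan((s−c)/2)], giving spherical excess E = 0.2969 rad.
Area = E·R² = 0.2969 × (7243.2)² ≈ 15578514 m².

15578514 m²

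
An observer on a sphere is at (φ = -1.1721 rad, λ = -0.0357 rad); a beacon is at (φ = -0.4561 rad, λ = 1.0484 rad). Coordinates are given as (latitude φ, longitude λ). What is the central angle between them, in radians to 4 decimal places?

0.9656 rad

In radians: φ₁ = -1.1721, φ₂ = -0.4561, Δλ = 62.114° = 1.0841 rad.
Haversine: a = sin²(Δφ/2) + cos φ₁ cos φ₂ sin²(Δλ/2) = 0.1228 + (0.3882)(0.8978)(0.2661) = 0.21554.
Central angle c = 2·arcsin(√a) = 0.96561 rad.
So the angular separation is 0.9656 rad.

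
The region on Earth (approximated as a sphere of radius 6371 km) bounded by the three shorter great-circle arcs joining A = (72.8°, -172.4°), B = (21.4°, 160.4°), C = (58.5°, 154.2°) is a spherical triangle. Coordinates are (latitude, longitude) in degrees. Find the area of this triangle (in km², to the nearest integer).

3079813 km²

Side lengths (central angles): a = 0.6522, b = 0.3378, c = 0.9355 rad; semiperimeter s = 0.9627.
By l'Huilier's theorem, tan(E/4) = √[tan(s/2) tan((s−a)/2) tan((s−b)/2) tan((s−c)/2)], giving spherical excess E = 0.0759 rad.
Area = E·R² = 0.0759 × (6371)² ≈ 3079813 km².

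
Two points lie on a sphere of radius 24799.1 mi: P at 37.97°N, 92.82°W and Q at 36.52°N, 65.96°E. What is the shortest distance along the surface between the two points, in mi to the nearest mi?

44568 mi

In radians: φ₁ = 0.6627, φ₂ = 0.6374, Δλ = 158.780° = 2.7712 rad.
Haversine: a = sin²(Δφ/2) + cos φ₁ cos φ₂ sin²(Δλ/2) = 0.0002 + (0.7883)(0.8036)(0.9661) = 0.61223.
Central angle c = 2·arcsin(√a) = 1.79718 rad.
Distance = R·c = 24799.1 × 1.7972 ≈ 44568 mi.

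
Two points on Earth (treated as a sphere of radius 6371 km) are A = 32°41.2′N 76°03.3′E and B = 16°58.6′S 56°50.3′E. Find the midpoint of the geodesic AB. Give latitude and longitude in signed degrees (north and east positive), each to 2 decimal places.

7.96°, 65.83°

The central angle between A and B is δ = 0.9243 rad.
With f = 0.5, the slerp weights are sin((1−f)δ)/sin δ = 0.5586 and sin(fδ)/sin δ = 0.5586.
Weighted sum of the unit vectors: (0.5586)·(0.2028,0.8168,0.5400) + (0.5586)·(0.5232,0.8007,-0.2920) = (0.4055, 0.9035, 0.1386).
Converting back: φ = atan2(z, √(x²+y²)) = 7.96°, λ = atan2(y, x) = 65.83°.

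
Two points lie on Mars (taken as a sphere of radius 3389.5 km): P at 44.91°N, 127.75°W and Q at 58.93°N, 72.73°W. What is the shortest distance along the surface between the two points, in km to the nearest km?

2099 km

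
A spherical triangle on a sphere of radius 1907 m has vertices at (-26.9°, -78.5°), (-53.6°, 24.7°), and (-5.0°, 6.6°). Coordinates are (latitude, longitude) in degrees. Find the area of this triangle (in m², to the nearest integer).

2622688 m²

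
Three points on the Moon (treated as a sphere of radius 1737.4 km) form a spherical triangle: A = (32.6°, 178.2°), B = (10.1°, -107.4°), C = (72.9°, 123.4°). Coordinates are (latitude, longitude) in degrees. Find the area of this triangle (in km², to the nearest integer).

2011089 km²

Side lengths (central angles): a = 1.5861, b = 0.8530, c = 1.2477 rad; semiperimeter s = 1.8434.
By l'Huilier's theorem, tan(E/4) = √[tan(s/2) tan((s−a)/2) tan((s−b)/2) tan((s−c)/2)], giving spherical excess E = 0.6662 rad.
Area = E·R² = 0.6662 × (1737.4)² ≈ 2011089 km².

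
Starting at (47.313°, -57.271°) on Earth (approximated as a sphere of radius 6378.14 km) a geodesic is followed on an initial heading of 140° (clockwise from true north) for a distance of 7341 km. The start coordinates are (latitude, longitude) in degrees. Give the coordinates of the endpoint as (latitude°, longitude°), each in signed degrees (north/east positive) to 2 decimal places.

-10.06°, -20.68°

Angular distance δ = d/R = 7341/6378.14 = 1.15096 rad; initial bearing θ = 2.4435 rad.
sin φ₂ = sin φ₁ cos δ + cos φ₁ sin δ cos θ = (0.7351)(0.4076) + (0.6780)(0.9132)(-0.7660) = -0.1746, so φ₂ = -10.06°.
Δλ = atan2(sin θ sin δ cos φ₁, cos δ − sin φ₁ sin φ₂) = atan2(0.3980, 0.5360) = 36.593°.
λ₂ = -57.271° + 36.593° = -20.68°.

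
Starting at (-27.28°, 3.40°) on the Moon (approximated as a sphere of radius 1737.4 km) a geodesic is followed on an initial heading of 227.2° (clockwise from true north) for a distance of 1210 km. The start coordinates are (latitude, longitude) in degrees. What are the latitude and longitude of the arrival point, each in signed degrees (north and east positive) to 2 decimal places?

-47.65°, -40.92°

Angular distance δ = d/R = 1210/1737.4 = 0.69644 rad; initial bearing θ = 3.9654 rad.
sin φ₂ = sin φ₁ cos δ + cos φ₁ sin δ cos θ = (-0.4583)(0.7671) + (0.8888)(0.6415)(-0.6794) = -0.7390, so φ₂ = -47.65°.
Δλ = atan2(sin θ sin δ cos φ₁, cos δ − sin φ₁ sin φ₂) = atan2(-0.4183, 0.4284) = -44.317°.
λ₂ = 3.400° − 44.317° = -40.92°.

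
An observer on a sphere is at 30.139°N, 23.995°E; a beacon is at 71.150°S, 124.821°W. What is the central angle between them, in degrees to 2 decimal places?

135.58°

With latitudes φ₁ = 30.139°, φ₂ = -71.150° and longitude difference Δλ = -148.816°:
cos c = sin φ₁ sin φ₂ + cos φ₁ cos φ₂ cos Δλ = (0.5021)(-0.9464) + (0.8648)(0.3231)(-0.8555) = -0.71421,
so c = arccos(-0.71421) = 2.36629 rad.
So the angular separation is 135.58°.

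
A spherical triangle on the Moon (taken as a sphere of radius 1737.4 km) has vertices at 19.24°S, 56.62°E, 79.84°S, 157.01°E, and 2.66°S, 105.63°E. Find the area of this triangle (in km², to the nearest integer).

2056081 km²

Side lengths (central angles): a = 1.4145, b = 0.8842, c = 1.2720 rad; semiperimeter s = 1.7854.
By l'Huilier's theorem, tan(E/4) = √[tan(s/2) tan((s−a)/2) tan((s−b)/2) tan((s−c)/2)], giving spherical excess E = 0.6811 rad.
Area = E·R² = 0.6811 × (1737.4)² ≈ 2056081 km².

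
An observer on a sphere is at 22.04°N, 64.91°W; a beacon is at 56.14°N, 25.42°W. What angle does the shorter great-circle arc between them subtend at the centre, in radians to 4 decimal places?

0.7811 rad

With latitudes φ₁ = 22.040°, φ₂ = 56.140° and longitude difference Δλ = 39.490°:
Haversine: a = sin²(Δφ/2) + cos φ₁ cos φ₂ sin²(Δλ/2) = 0.0860 + (0.9269)(0.5572)(0.1141) = 0.14491.
Central angle c = 2·arcsin(√a) = 0.78105 rad.
So the angular separation is 0.7811 rad.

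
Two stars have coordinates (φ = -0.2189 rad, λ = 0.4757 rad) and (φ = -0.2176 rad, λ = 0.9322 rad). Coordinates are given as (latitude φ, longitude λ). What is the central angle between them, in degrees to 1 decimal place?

25.5°

Let φ₁ = -0.2189 rad, φ₂ = -0.2176 rad, and Δλ = 0.4565 rad.
Haversine: a = sin²(Δφ/2) + cos φ₁ cos φ₂ sin²(Δλ/2) = 0.0000 + (0.9761)(0.9764)(0.0512) = 0.04880.
Central angle c = 2·arcsin(√a) = 0.44549 rad.
So the angular separation is 25.5°.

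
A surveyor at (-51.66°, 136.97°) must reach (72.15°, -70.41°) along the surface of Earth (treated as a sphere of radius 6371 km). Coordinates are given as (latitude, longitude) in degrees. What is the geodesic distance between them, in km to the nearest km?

17376 km

Let φ₁ = -0.9016 rad, φ₂ = 1.2593 rad, and Δλ = 2.6637 rad.
cos c = sin φ₁ sin φ₂ + cos φ₁ cos φ₂ cos Δλ = (-0.7843)(0.9519) + (0.6203)(0.3065)(-0.8880) = -0.91543,
so c = arccos(-0.91543) = 2.72738 rad.
Distance = R·c = 6371 × 2.7274 ≈ 17376 km.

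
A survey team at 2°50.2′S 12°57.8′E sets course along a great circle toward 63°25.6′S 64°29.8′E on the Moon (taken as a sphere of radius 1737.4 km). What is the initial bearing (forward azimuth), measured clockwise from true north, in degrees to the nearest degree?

158°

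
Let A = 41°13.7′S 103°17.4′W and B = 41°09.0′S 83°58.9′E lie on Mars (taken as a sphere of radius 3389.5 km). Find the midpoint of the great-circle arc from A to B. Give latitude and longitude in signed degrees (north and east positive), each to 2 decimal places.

-85.86°, 169.81°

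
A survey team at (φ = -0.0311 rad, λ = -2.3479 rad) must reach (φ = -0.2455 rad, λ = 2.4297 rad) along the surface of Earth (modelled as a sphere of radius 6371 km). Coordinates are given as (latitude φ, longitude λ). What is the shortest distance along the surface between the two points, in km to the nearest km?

With latitudes φ₁ = -1.782°, φ₂ = -14.066° and longitude difference Δλ = -86.264°:
Haversine: a = sin²(Δφ/2) + cos φ₁ cos φ₂ sin²(Δλ/2) = 0.0114 + (0.9995)(0.9700)(0.4674) = 0.46463.
Central angle c = 2·arcsin(√a) = 1.50000 rad.
Distance = R·c = 6371 × 1.5000 ≈ 9556 km.

9556 km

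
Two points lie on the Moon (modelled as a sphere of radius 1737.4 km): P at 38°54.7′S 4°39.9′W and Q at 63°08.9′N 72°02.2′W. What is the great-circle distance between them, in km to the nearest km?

3492 km

In radians: φ₁ = -0.6791, φ₂ = 1.1021, Δλ = -67.372° = -1.1759 rad.
Haversine: a = sin²(Δφ/2) + cos φ₁ cos φ₂ sin²(Δλ/2) = 0.6045 + (0.7781)(0.4517)(0.3076) = 0.71259.
Central angle c = 2·arcsin(√a) = 2.00995 rad.
Distance = R·c = 1737.4 × 2.0099 ≈ 3492 km.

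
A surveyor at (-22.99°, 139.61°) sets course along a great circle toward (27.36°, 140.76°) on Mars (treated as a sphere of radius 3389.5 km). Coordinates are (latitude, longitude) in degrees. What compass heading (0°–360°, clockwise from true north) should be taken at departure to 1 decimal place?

Δλ = 1.150° = 0.0201 rad.
y = sin Δλ · cos φ₂ = (0.0201)(0.8881) = 0.0178
x = cos φ₁ sin φ₂ − sin φ₁ cos φ₂ cos Δλ = (0.9206)(0.4596) − (-0.3906)(0.8881)(0.9998) = 0.7699
θ = atan2(y, x) = 1.33°, so the bearing is 1.3°.

1.3°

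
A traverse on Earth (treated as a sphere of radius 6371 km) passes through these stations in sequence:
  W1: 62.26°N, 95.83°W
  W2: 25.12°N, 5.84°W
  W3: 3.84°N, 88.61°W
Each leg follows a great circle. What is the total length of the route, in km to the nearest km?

16652 km

Leg W1→W2: central angle 1.1855 rad, distance 7553.1 km.
Leg W2→W3: central angle 1.4282 rad, distance 9099.0 km.
Total: 7553.1 + 9099.0 ≈ 16652 km.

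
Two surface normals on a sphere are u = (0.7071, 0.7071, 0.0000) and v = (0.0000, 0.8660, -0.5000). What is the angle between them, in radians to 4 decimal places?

0.9117 rad

u·v = 0.6123; |u| = 1.0000, |v| = 1.0000.
cos θ = (u·v)/(|u||v|) = 0.6124, so θ = 0.9117 rad.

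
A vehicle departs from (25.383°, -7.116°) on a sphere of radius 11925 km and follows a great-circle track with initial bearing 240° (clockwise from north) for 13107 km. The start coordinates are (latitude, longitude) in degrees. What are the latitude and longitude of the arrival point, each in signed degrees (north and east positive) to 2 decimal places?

-11.98°, -59.18°

Angular distance δ = d/R = 13107/11925 = 1.09912 rad; initial bearing θ = 4.1888 rad.
sin φ₂ = sin φ₁ cos δ + cos φ₁ sin δ cos θ = (0.4287)(0.4544) + (0.9035)(0.8908)(-0.5000) = -0.2076, so φ₂ = -11.98°.
Δλ = atan2(sin θ sin δ cos φ₁, cos δ − sin φ₁ sin φ₂) = atan2(-0.6970, 0.5434) = -52.059°.
λ₂ = -7.116° − 52.059° = -59.18°.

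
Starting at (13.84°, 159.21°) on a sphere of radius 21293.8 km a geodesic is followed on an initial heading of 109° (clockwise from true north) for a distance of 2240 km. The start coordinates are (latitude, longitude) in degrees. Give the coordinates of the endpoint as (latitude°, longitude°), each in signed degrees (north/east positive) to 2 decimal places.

Angular distance δ = d/R = 2240/21293.8 = 0.10519 rad; initial bearing θ = 1.9024 rad.
sin φ₂ = sin φ₁ cos δ + cos φ₁ sin δ cos θ = (0.2392)(0.9945) + (0.9710)(0.1050)(-0.3256) = 0.2047, so φ₂ = 11.81°.
Δλ = atan2(sin θ sin δ cos φ₁, cos δ − sin φ₁ sin φ₂) = atan2(0.0964, 0.9455) = 5.821°.
λ₂ = 159.210° + 5.821° = 165.03°.

11.81°, 165.03°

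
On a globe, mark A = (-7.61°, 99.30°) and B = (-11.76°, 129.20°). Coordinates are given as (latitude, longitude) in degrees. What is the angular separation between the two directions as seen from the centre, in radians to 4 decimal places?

0.5192 rad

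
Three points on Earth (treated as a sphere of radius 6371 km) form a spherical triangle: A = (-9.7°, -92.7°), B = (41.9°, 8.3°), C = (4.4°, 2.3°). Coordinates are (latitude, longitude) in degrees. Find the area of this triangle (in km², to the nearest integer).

31386676 km²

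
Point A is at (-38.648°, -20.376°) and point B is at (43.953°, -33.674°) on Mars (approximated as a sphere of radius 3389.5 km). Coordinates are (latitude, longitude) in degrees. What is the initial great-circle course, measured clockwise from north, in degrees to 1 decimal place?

With φ₁ = -0.6745, φ₂ = 0.7671, Δλ = -0.2321 rad, the forward-azimuth formula gives
θ = atan2( sin Δλ cos φ₂ , cos φ₁ sin φ₂ − sin φ₁ cos φ₂ cos Δλ ) = atan2(-0.1656, 0.9796) = -9.59°.
Adding 360° brings this into [0°, 360°): 350.4°.

350.4°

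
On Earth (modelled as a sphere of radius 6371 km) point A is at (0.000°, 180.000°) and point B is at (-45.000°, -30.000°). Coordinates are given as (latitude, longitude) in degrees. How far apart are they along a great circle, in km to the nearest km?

With latitudes φ₁ = 0.000°, φ₂ = -45.000° and longitude difference Δλ = 150.000°:
Haversine: a = sin²(Δφ/2) + cos φ₁ cos φ₂ sin²(Δλ/2) = 0.1464 + (1.0000)(0.7071)(0.9330) = 0.80619.
Central angle c = 2·arcsin(√a) = 2.22985 rad.
Distance = R·c = 6371 × 2.2299 ≈ 14206 km.

14206 km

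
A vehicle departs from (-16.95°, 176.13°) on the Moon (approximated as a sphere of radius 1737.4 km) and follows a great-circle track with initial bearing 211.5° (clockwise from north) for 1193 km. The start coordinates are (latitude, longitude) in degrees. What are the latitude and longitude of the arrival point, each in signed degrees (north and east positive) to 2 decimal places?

-47.95°, 146.49°

Angular distance δ = d/R = 1193/1737.4 = 0.68666 rad; initial bearing θ = 3.6914 rad.
sin φ₂ = sin φ₁ cos δ + cos φ₁ sin δ cos θ = (-0.2915)(0.7734) + (0.9566)(0.6340)(-0.8526) = -0.7425, so φ₂ = -47.95°.
Δλ = atan2(sin θ sin δ cos φ₁, cos δ − sin φ₁ sin φ₂) = atan2(-0.3169, 0.5569) = -29.638°.
λ₂ = 176.130° − 29.638° = 146.49°.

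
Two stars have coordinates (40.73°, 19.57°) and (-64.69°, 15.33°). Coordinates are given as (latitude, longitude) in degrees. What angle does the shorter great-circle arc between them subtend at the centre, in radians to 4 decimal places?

In radians: φ₁ = 0.7109, φ₂ = -1.1291, Δλ = -4.240° = -0.0740 rad.
Haversine: a = sin²(Δφ/2) + cos φ₁ cos φ₂ sin²(Δλ/2) = 0.6329 + (0.7578)(0.4275)(0.0014) = 0.63339.
Central angle c = 2·arcsin(√a) = 1.84085 rad.
So the angular separation is 1.8408 rad.

1.8408 rad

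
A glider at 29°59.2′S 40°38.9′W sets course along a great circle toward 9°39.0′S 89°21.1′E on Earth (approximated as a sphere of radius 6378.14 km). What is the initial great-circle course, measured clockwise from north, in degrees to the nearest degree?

121°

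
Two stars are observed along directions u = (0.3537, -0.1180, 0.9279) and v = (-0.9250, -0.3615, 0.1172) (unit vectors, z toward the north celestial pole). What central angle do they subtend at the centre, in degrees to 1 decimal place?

u·v = -0.1758; |u| = 1.0000, |v| = 1.0000.
cos θ = (u·v)/(|u||v|) = -0.1758, so θ = 100.1°.

100.1°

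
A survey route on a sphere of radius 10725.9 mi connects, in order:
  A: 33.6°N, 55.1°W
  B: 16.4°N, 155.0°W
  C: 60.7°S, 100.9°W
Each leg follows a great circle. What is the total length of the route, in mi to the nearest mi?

33182 mi

Leg A→B: central angle 1.5519 rad, distance 16645.8 mi.
Leg B→C: central angle 1.5417 rad, distance 16536.4 mi.
Total: 16645.8 + 16536.4 ≈ 33182 mi.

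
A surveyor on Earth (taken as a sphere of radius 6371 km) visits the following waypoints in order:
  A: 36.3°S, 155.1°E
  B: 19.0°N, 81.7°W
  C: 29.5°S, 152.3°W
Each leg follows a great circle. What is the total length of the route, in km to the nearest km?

23473 km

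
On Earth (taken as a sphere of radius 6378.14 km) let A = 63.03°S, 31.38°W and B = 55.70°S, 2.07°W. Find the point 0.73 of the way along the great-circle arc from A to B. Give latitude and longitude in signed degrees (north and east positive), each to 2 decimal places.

-58.28°, -8.70°

Central angle δ = 0.2870 rad. Interpolating on the sphere with fraction f = 0.73:
P = [sin((1−f)δ)·A + sin(fδ)·B] / sin δ = 0.2735·A + 0.7347·B in Cartesian coordinates,
giving P = (0.5196, -0.0795, -0.8507), i.e. latitude -58.28°, longitude -8.70°.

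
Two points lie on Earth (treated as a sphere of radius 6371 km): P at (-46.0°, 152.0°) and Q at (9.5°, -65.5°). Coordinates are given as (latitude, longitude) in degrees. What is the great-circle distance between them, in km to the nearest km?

In radians: φ₁ = -0.8029, φ₂ = 0.1658, Δλ = 142.500° = 2.4871 rad.
cos c = sin φ₁ sin φ₂ + cos φ₁ cos φ₂ cos Δλ = (-0.7193)(0.1650) + (0.6947)(0.9863)(-0.7934) = -0.66228,
so c = arccos(-0.66228) = 2.29465 rad.
Distance = R·c = 6371 × 2.2946 ≈ 14619 km.

14619 km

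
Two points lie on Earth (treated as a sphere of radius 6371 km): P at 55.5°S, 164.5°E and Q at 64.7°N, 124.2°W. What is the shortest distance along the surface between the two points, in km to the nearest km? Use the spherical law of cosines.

In radians: φ₁ = -0.9687, φ₂ = 1.1292, Δλ = 71.300° = 1.2444 rad.
cos c = sin φ₁ sin φ₂ + cos φ₁ cos φ₂ cos Δλ = (-0.8241)(0.9041) + (0.5664)(0.4274)(0.3206) = -0.66747,
so c = arccos(-0.66747) = 2.30160 rad.
Distance = R·c = 6371 × 2.3016 ≈ 14664 km.

14664 km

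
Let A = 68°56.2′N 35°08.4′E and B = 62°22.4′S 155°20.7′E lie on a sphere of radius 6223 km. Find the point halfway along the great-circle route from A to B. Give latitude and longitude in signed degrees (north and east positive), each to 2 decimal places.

6.41°, 107.67°

Central angle δ = 2.7156 rad. Interpolating on the sphere with fraction f = 0.5:
P = [sin((1−f)δ)·A + sin(fδ)·B] / sin δ = 2.3654·A + 2.3654·B in Cartesian coordinates,
giving P = (-0.3017, 0.9469, 0.1116), i.e. latitude 6.41°, longitude 107.67°.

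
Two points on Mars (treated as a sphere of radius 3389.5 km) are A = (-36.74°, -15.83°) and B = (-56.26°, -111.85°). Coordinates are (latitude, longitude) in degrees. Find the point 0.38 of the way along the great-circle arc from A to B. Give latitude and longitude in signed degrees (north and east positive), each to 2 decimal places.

The central angle between A and B is δ = 1.1032 rad.
With f = 0.38, the slerp weights are sin((1−f)δ)/sin δ = 0.7079 and sin(fδ)/sin δ = 0.4560.
Weighted sum of the unit vectors: (0.7079)·(0.7710,-0.2186,-0.5982) + (0.4560)·(-0.2067,-0.5155,-0.8316) = (0.4515, -0.3898, -0.8026).
Converting back: φ = atan2(z, √(x²+y²)) = -53.38°, λ = atan2(y, x) = -40.81°.

-53.38°, -40.81°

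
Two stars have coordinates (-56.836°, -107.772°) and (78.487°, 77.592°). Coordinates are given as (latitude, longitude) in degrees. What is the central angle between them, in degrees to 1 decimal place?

Let φ₁ = -0.9920 rad, φ₂ = 1.3699 rad, and Δλ = -3.0480 rad.
Haversine: a = sin²(Δφ/2) + cos φ₁ cos φ₂ sin²(Δλ/2) = 0.8555 + (0.5470)(0.1996)(0.9978) = 0.96449.
Central angle c = 2·arcsin(√a) = 2.76242 rad.
So the angular separation is 158.3°.

158.3°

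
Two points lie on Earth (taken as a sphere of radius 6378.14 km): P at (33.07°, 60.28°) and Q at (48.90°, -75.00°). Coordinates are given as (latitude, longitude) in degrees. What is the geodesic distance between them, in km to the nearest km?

9893 km

Let φ₁ = 0.5772 rad, φ₂ = 0.8535 rad, and Δλ = -2.3611 rad.
Haversine: a = sin²(Δφ/2) + cos φ₁ cos φ₂ sin²(Δλ/2) = 0.0190 + (0.8380)(0.6574)(0.8553) = 0.49012.
Central angle c = 2·arcsin(√a) = 1.55104 rad.
Distance = R·c = 6378.14 × 1.5510 ≈ 9893 km.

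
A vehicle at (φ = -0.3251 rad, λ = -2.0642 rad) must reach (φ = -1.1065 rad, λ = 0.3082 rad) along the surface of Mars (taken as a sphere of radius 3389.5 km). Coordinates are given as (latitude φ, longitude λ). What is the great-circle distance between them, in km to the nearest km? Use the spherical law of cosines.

5390 km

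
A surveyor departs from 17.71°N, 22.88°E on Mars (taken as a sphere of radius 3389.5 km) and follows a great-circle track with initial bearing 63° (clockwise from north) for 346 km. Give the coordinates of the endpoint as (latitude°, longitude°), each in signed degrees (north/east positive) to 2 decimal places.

Angular distance δ = d/R = 346/3389.5 = 0.10208 rad; initial bearing θ = 1.0996 rad.
sin φ₂ = sin φ₁ cos δ + cos φ₁ sin δ cos θ = (0.3042)(0.9948) + (0.9526)(0.1019)(0.4540) = 0.3467, so φ₂ = 20.28°.
Δλ = atan2(sin θ sin δ cos φ₁, cos δ − sin φ₁ sin φ₂) = atan2(0.0865, 0.8893) = 5.555°.
λ₂ = 22.880° + 5.555° = 28.43°.

20.28°, 28.43°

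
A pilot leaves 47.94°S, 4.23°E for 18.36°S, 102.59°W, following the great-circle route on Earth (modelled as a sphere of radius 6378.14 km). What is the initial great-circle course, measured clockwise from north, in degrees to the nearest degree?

245°

Δλ = -106.820° = -1.8644 rad.
y = sin Δλ · cos φ₂ = (-0.9572)(0.9491) = -0.9085
x = cos φ₁ sin φ₂ − sin φ₁ cos φ₂ cos Δλ = (0.6699)(-0.3150) − (-0.7424)(0.9491)(-0.2894) = -0.4149
θ = atan2(y, x) = -114.55°; adding 360° gives 245°.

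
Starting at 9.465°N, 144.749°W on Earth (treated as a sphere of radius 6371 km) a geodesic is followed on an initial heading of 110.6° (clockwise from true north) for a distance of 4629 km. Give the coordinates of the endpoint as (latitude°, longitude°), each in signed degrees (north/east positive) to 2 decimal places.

Angular distance δ = d/R = 4629/6371 = 0.72657 rad; initial bearing θ = 1.9303 rad.
sin φ₂ = sin φ₁ cos δ + cos φ₁ sin δ cos θ = (0.1644)(0.7475) + (0.9864)(0.6643)(-0.3518) = -0.1076, so φ₂ = -6.18°.
Δλ = atan2(sin θ sin δ cos φ₁, cos δ − sin φ₁ sin φ₂) = atan2(0.6134, 0.7652) = 38.717°.
λ₂ = -144.749° + 38.717° = -106.03°.

-6.18°, -106.03°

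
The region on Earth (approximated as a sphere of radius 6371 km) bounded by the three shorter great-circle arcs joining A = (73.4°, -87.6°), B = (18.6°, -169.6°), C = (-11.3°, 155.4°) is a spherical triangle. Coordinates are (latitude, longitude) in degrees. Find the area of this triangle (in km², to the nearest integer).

Side lengths (central angles): a = 0.7971, b = 1.8912, c = 1.2203 rad; semiperimeter s = 1.9543.
By l'Huilier's theorem, tan(E/4) = √[tan(s/2) tan((s−a)/2) tan((s−b)/2) tan((s−c)/2)], giving spherical excess E = 0.4317 rad.
Area = E·R² = 0.4317 × (6371)² ≈ 17522057 km².

17522057 km²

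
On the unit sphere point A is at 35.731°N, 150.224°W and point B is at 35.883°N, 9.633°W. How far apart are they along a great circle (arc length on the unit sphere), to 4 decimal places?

1.7374

Let φ₁ = 0.6236 rad, φ₂ = 0.6263 rad, and Δλ = 2.4538 rad.
cos c = sin φ₁ sin φ₂ + cos φ₁ cos φ₂ cos Δλ = (0.5840)(0.5861) + (0.8118)(0.8102)(-0.7726) = -0.16588,
so c = arccos(-0.16588) = 1.73744 rad.
On the unit sphere the arc length equals the central angle: 1.7374.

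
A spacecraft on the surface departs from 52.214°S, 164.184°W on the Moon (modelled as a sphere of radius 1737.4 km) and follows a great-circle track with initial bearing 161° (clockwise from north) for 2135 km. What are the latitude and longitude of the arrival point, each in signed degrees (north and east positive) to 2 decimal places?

Angular distance δ = d/R = 2135/1737.4 = 1.22885 rad; initial bearing θ = 2.8100 rad.
sin φ₂ = sin φ₁ cos δ + cos φ₁ sin δ cos θ = (-0.7903)(0.3353) + (0.6127)(0.9421)(-0.9455) = -0.8108, so φ₂ = -54.17°.
Δλ = atan2(sin θ sin δ cos φ₁, cos δ − sin φ₁ sin φ₂) = atan2(0.1879, -0.3055) = 148.398°.
λ₂ = -164.184° + 148.398° = -15.79°.

-54.17°, -15.79°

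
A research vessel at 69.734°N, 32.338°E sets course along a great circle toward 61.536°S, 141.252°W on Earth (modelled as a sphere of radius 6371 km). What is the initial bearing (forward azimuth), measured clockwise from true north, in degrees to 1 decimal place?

With φ₁ = 1.2171, φ₂ = -1.0740, Δλ = -3.0297 rad, the forward-azimuth formula gives
θ = atan2( sin Δλ cos φ₂ , cos φ₁ sin φ₂ − sin φ₁ cos φ₂ cos Δλ ) = atan2(-0.0532, 0.1398) = -20.84°.
Adding 360° brings this into [0°, 360°): 339.2°.

339.2°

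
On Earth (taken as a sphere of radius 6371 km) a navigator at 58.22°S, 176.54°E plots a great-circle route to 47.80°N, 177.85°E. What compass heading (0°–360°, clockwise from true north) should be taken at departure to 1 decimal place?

0.9°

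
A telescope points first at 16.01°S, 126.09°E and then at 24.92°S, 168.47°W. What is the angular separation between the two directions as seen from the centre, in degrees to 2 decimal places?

61.41°

In radians: φ₁ = -0.2794, φ₂ = -0.4349, Δλ = 65.440° = 1.1421 rad.
cos c = sin φ₁ sin φ₂ + cos φ₁ cos φ₂ cos Δλ = (-0.2758)(-0.4214) + (0.9612)(0.9069)(0.4156) = 0.47854,
so c = arccos(0.47854) = 1.07181 rad.
So the angular separation is 61.41°.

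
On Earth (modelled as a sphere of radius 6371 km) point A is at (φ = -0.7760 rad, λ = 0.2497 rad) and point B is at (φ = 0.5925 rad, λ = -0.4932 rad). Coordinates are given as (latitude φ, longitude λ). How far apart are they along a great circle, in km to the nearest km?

9721 km

With latitudes φ₁ = -44.462°, φ₂ = 33.948° and longitude difference Δλ = -42.565°:
Haversine: a = sin²(Δφ/2) + cos φ₁ cos φ₂ sin²(Δλ/2) = 0.3995 + (0.7137)(0.8295)(0.1317) = 0.47754.
Central angle c = 2·arcsin(√a) = 1.52587 rad.
Distance = R·c = 6371 × 1.5259 ≈ 9721 km.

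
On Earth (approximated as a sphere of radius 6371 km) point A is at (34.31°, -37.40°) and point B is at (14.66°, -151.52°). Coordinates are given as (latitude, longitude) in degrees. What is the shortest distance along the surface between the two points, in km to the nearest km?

With latitudes φ₁ = 34.310°, φ₂ = 14.660° and longitude difference Δλ = -114.120°:
cos c = sin φ₁ sin φ₂ + cos φ₁ cos φ₂ cos Δλ = (0.5637)(0.2531) + (0.8260)(0.9674)(-0.4086) = -0.18390,
so c = arccos(-0.18390) = 1.75575 rad.
Distance = R·c = 6371 × 1.7557 ≈ 11186 km.

11186 km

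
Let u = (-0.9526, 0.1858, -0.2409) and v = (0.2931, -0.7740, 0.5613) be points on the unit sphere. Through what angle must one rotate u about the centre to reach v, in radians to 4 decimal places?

u·v = -0.5582; |u| = 1.0000, |v| = 1.0000.
cos θ = (u·v)/(|u||v|) = -0.5582, so θ = 2.1630 rad.

2.1630 rad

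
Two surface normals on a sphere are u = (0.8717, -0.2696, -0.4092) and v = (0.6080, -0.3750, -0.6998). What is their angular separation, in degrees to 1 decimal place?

23.4°

u·v = 0.9175; |u| = 1.0000, |v| = 1.0000.
cos θ = (u·v)/(|u||v|) = 0.9175, so θ = 23.4°.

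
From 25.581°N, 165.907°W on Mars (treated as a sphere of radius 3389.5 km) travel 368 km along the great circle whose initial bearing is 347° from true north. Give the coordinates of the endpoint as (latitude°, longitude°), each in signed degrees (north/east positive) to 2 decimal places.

Angular distance δ = d/R = 368/3389.5 = 0.10857 rad; initial bearing θ = 6.0563 rad.
sin φ₂ = sin φ₁ cos δ + cos φ₁ sin δ cos θ = (0.4318)(0.9941) + (0.9020)(0.1084)(0.9744) = 0.5245, so φ₂ = 31.63°.
Δλ = atan2(sin θ sin δ cos φ₁, cos δ − sin φ₁ sin φ₂) = atan2(-0.0220, 0.7677) = -1.641°.
λ₂ = -165.907° − 1.641° = -167.55°.

31.63°, -167.55°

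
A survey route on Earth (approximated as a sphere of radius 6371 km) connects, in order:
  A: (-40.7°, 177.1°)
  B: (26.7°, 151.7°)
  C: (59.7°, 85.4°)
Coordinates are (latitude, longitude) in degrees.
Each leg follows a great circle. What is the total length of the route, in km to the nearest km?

Leg A→B: central angle 1.2463 rad, distance 7940.2 km.
Leg B→C: central angle 0.9654 rad, distance 6150.4 km.
Total: 7940.2 + 6150.4 ≈ 14091 km.

14091 km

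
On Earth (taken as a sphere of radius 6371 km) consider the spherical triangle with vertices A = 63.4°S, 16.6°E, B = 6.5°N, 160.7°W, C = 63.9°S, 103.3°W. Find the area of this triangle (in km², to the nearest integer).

Side lengths (central angles): a = 1.4366, b = 0.7887, c = 2.1479 rad; semiperimeter s = 2.1866.
By l'Huilier's theorem, tan(E/4) = √[tan(s/2) tan((s−a)/2) tan((s−b)/2) tan((s−c)/2)], giving spherical excess E = 0.4429 rad.
Area = E·R² = 0.4429 × (6371)² ≈ 17977423 km².

17977423 km²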